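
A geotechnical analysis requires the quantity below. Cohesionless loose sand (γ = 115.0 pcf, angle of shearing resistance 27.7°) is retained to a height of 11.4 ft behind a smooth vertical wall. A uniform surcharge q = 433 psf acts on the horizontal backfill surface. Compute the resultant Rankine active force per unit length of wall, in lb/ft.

K_a = tan²(45° − φ/2) = 0.3653.
Soil triangle: ½ K_a γ H² = 0.5×0.3653×115.0×11.4² = 2730 lb/ft.
Surcharge rectangle: K_a q H = 0.3653×433×11.4 = 1803 lb/ft.
Total = 2730 + 1803 = 4533 lb/ft.

4530 lb/ft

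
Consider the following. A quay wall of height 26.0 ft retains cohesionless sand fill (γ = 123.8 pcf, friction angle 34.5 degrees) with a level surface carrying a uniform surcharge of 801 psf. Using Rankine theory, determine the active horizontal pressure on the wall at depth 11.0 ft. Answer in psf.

K_a = (1 − sin φ)/(1 + sin φ) = 0.2768.
σ_v = γz + q = 123.8 × 11.0 + 801 = 2163 psf.
σ_h = K_a σ_v = 0.2768 × 2163 = 598.7 psf.

599 psf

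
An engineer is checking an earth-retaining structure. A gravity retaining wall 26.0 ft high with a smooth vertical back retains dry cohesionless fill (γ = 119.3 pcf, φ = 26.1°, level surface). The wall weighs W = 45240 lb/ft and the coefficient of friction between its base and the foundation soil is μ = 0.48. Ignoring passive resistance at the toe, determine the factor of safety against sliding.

1.38

K_a = tan²(45° − 26.1°/2) = 0.3889.
P_a = ½K_aγH² = 0.5×0.3889×119.3×26.0² = 15680 lb/ft, acting at H/3 = 8.667 ft above the base.
FS_sliding = μW / P_a = 0.48×45240 / 15680 = 1.385.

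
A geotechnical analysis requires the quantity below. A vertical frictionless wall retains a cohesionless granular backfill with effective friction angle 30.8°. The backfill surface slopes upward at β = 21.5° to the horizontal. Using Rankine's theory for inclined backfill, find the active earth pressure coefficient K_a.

K_a = cos β · (cos β − √(cos²β − cos²φ)) / (cos β + √(cos²β − cos²φ)).
cos β = 0.9304, cos φ = 0.8590, √(cos²β − cos²φ) = 0.3576.
K_a = 0.9304 × (0.9304 − 0.3576)/(0.9304 + 0.3576) = 0.4138.

0.414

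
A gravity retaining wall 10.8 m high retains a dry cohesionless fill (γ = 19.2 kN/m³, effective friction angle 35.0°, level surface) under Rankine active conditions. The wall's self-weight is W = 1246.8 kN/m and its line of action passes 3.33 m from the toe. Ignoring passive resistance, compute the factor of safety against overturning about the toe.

3.80

K_a = tan²(45° − 35.0°/2) = 0.2710.
P_a = ½K_aγH² = 0.5×0.2710×19.2×10.8² = 303.4 kN/m, acting at H/3 = 3.600 m above the base.
Overturning moment M_o = P_a × H/3 = 303.4 × 3.600 = 1092.
Resisting moment M_r = W × 3.33 = 1246.8 × 3.33 = 4152.
FS_overturning = M_r/M_o = 4152/1092 = 3.801.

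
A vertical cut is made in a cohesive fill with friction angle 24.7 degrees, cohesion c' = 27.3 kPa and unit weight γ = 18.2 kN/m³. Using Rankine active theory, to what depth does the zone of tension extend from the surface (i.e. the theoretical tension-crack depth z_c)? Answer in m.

4.68 m

K_a = tan²(45° − 24.7°/2) = 0.4106; √K_a = 0.6408.
The active pressure is zero where K_a γ z = 2c√K_a, so z_c = 2c/(γ√K_a) = 2×27.3/(18.2×0.6408) = 4.682 m.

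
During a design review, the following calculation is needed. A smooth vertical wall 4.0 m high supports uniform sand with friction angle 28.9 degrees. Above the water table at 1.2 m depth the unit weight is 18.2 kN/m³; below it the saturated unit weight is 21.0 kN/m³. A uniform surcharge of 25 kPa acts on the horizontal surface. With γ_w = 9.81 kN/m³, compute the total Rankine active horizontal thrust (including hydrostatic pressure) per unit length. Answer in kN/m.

114 kN/m

K_a = tan²(45° − φ/2) = 0.3484.
γ' = 21.0 − 9.81 = 11.19 kN/m³. h₂ = H − d_w = 2.8 m.
σ'_h: at surface K_a·q = 8.709; at WT K_a(q+γd_w) = 16.32; at base K_a(q+γd_w+γ'h₂) = 27.23 kPa.
P₁ = ½(8.709+16.32)×1.2 = 15.02; P₂ = ½(16.32+27.23)×2.8 = 60.97; P_w = ½γ_w h₂² = 38.46.
Total = 15.02+60.97+38.46 = 114.4 kN/m.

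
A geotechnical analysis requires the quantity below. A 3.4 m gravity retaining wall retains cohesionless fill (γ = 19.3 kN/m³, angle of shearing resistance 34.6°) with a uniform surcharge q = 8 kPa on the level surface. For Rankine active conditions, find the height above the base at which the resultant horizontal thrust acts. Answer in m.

K_a = 0.2756.
Triangular part P₁ = ½K_aγH² = 30.75 at H/3 = 1.133 m; rectangular part P₂ = K_a q H = 7.497 at H/2 = 1.700 m.
ȳ = (P₁·1.133 + P₂·1.700)/(P₁+P₂) = 1.244 m.

1.24 m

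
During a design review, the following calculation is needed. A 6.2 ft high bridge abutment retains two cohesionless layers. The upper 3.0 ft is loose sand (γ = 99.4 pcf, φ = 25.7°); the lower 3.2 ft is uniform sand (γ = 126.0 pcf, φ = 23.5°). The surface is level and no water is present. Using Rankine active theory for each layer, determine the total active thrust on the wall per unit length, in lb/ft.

864 lb/ft

K_a1 = tan²(45°−25.7°/2) = 0.3950; K_a2 = tan²(45°−23.5°/2) = 0.4298.
Layer 1: σ at base = K_a1 γ₁ h₁ = 117.8 psf; P₁ = ½×117.8×3.0 = 176.7.
Layer 2: σ_v at top = γ₁h₁ = 298.2; σ_h top = K_a2×298.2 = 128.2; σ_h base = K_a2×(298.2+126.0×3.2) = 301.5.
P₂ = ½(128.2+301.5)×3.2 = 687.5. Total P_a = 176.7+687.5 = 864.2 lb/ft.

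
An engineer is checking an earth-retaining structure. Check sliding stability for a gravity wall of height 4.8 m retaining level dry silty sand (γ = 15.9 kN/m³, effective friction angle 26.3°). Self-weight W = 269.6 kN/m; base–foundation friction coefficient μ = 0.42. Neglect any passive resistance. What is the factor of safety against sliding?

K_a = tan²(45° − 26.3°/2) = 0.3859.
P_a = ½K_aγH² = 0.5×0.3859×15.9×4.8² = 70.69 kN/m, acting at H/3 = 1.600 m above the base.
FS_sliding = μW / P_a = 0.42×269.6 / 70.69 = 1.602.

1.60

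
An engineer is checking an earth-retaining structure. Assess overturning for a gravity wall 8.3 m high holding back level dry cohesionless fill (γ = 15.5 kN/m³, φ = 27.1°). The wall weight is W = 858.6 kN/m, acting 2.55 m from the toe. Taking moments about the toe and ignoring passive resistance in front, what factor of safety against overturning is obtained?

3.96

K_a = tan²(45° − 27.1°/2) = 0.3741.
P_a = ½K_aγH² = 0.5×0.3741×15.5×8.3² = 199.7 kN/m, acting at H/3 = 2.767 m above the base.
Overturning moment M_o = P_a × H/3 = 199.7 × 2.767 = 552.5.
Resisting moment M_r = W × 2.55 = 858.6 × 2.55 = 2189.
FS_overturning = M_r/M_o = 2189/552.5 = 3.963.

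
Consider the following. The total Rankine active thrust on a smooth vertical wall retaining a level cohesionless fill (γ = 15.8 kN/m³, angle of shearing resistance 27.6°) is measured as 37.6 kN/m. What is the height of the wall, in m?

K_a = 0.3668. P_a = ½ K_a γ H² ⇒ H = √(2P_a/(K_a γ)).
H = √(2×37.6/(0.3668×15.8)) = 3.602 m.

3.60 m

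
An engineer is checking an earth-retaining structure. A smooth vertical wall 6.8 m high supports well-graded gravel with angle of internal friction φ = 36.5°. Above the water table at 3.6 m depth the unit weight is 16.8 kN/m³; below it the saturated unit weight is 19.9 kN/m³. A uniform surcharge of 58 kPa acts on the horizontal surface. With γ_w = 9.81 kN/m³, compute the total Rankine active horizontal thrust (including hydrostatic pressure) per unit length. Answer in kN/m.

240 kN/m

K_a = tan²(45° − φ/2) = 0.2541.
γ' = 19.9 − 9.81 = 10.09 kN/m³. h₂ = H − d_w = 3.2 m.
σ'_h: at surface K_a·q = 14.74; at WT K_a(q+γd_w) = 30.10; at base K_a(q+γd_w+γ'h₂) = 38.30 kPa.
P₁ = ½(14.74+30.10)×3.6 = 80.71; P₂ = ½(30.10+38.30)×3.2 = 109.4; P_w = ½γ_w h₂² = 50.23.
Total = 80.71+109.4+50.23 = 240.4 kN/m.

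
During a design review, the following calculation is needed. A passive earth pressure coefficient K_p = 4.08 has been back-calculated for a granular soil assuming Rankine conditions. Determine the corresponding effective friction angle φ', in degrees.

K_p = (1+sin φ)/(1−sin φ) ⇒ sin φ = (K_p − 1)/(K_p + 1) = 0.6063.
φ = arcsin(0.6063) = 37.32°.

37.3°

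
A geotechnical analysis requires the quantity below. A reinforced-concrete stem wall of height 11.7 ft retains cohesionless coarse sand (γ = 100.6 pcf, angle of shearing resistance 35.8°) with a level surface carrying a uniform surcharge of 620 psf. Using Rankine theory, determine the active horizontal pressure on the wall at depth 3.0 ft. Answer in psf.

241 psf

K_a = (1 − sin φ)/(1 + sin φ) = 0.2619.
σ_v = γz + q = 100.6 × 3.0 + 620 = 921.8 psf.
σ_h = K_a σ_v = 0.2619 × 921.8 = 241.4 psf.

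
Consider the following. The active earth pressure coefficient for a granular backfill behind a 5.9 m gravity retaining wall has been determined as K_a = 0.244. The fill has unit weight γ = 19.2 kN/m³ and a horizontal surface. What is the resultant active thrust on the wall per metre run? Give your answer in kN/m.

P = ½ K_a γ H² = 0.5 × 0.244 × 19.2 × 5.9² = 81.54 kN/m.

81.5 kN/m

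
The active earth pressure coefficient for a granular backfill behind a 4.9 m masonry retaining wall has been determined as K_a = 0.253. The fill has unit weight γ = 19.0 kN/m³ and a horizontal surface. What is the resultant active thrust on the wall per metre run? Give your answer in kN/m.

57.7 kN/m

P = ½ K_a γ H² = 0.5 × 0.253 × 19.0 × 4.9² = 57.71 kN/m.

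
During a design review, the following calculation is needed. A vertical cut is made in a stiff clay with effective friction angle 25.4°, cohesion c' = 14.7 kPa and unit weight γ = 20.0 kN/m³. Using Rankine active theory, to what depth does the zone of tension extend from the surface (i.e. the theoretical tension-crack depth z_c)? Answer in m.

2.33 m

K_a = tan²(45° − 25.4°/2) = 0.3996; √K_a = 0.6322.
The active pressure is zero where K_a γ z = 2c√K_a, so z_c = 2c/(γ√K_a) = 2×14.7/(20.0×0.6322) = 2.325 m.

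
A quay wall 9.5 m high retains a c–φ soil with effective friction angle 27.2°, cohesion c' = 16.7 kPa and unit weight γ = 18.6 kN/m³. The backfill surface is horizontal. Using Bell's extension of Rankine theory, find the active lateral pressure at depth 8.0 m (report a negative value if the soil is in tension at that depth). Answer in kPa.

K_a = (1 − sin φ)/(1 + sin φ) = 0.3726.
σ_a = K_a γ z − 2c√K_a = 0.3726×18.6×8.0 − 2×16.7×0.6104 = 35.05 kPa.

35.1 kPa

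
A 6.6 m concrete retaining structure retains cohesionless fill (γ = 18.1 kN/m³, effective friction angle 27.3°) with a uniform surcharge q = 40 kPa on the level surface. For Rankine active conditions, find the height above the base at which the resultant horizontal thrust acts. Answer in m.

K_a = 0.3711.
Triangular part P₁ = ½K_aγH² = 146.3 at H/3 = 2.200 m; rectangular part P₂ = K_a q H = 97.98 at H/2 = 3.300 m.
ȳ = (P₁·2.200 + P₂·3.300)/(P₁+P₂) = 2.641 m.

2.64 m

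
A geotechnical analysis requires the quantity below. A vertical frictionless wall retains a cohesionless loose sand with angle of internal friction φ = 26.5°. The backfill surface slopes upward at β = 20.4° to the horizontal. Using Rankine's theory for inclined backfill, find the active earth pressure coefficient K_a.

K_a = cos β · (cos β − √(cos²β − cos²φ)) / (cos β + √(cos²β − cos²φ)).
cos β = 0.9373, cos φ = 0.8949, √(cos²β − cos²φ) = 0.2785.
K_a = 0.9373 × (0.9373 − 0.2785)/(0.9373 + 0.2785) = 0.5078.

0.508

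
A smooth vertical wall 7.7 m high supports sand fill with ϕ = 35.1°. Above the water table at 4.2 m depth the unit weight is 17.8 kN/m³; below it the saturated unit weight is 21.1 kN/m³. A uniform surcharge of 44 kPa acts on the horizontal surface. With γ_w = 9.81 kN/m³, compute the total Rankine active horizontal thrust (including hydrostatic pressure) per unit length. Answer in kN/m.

K_a = tan²(45° − φ/2) = 0.2698.
γ' = 21.1 − 9.81 = 11.29 kN/m³. h₂ = H − d_w = 3.5 m.
σ'_h: at surface K_a·q = 11.87; at WT K_a(q+γd_w) = 32.05; at base K_a(q+γd_w+γ'h₂) = 42.71 kPa.
P₁ = ½(11.87+32.05)×4.2 = 92.23; P₂ = ½(32.05+42.71)×3.5 = 130.8; P_w = ½γ_w h₂² = 60.09.
Total = 92.23+130.8+60.09 = 283.1 kN/m.

283 kN/m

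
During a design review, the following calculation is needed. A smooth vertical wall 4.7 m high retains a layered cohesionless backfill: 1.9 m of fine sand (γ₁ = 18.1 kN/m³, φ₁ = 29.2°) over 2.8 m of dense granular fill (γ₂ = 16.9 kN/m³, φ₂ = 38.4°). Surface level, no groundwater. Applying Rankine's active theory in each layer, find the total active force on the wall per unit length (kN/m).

49.2 kN/m

K_a1 = tan²(45°−29.2°/2) = 0.3442; K_a2 = tan²(45°−38.4°/2) = 0.2337.
Layer 1: σ at base = K_a1 γ₁ h₁ = 11.84 kPa; P₁ = ½×11.84×1.9 = 11.25.
Layer 2: σ_v at top = γ₁h₁ = 34.39; σ_h top = K_a2×34.39 = 8.037; σ_h base = K_a2×(34.39+16.9×2.8) = 19.10.
P₂ = ½(8.037+19.10)×2.8 = 37.98. Total P_a = 11.25+37.98 = 49.23 kN/m.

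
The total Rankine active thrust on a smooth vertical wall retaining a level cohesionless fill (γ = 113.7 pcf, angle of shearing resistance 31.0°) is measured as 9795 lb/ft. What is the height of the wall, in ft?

23.2 ft

K_a = 0.3201. P_a = ½ K_a γ H² ⇒ H = √(2P_a/(K_a γ)).
H = √(2×9795/(0.3201×113.7)) = 23.20 ft.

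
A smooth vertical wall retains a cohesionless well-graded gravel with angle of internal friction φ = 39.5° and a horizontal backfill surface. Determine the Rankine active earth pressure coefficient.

K_a = (1 − sin φ)/(1 + sin φ) = (1 − sin 39.5°)/(1 + sin 39.5°) = 0.2224.

0.222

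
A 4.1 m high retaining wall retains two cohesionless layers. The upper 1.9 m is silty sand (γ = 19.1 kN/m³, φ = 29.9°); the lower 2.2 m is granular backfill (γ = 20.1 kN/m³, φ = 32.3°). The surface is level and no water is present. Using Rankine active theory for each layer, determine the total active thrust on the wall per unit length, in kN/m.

50.5 kN/m

K_a1 = tan²(45°−29.9°/2) = 0.3347; K_a2 = tan²(45°−32.3°/2) = 0.3035.
Layer 1: σ at base = K_a1 γ₁ h₁ = 12.15 kPa; P₁ = ½×12.15×1.9 = 11.54.
Layer 2: σ_v at top = γ₁h₁ = 36.29; σ_h top = K_a2×36.29 = 11.01; σ_h base = K_a2×(36.29+20.1×2.2) = 24.43.
P₂ = ½(11.01+24.43)×2.2 = 38.99. Total P_a = 11.54+38.99 = 50.53 kN/m.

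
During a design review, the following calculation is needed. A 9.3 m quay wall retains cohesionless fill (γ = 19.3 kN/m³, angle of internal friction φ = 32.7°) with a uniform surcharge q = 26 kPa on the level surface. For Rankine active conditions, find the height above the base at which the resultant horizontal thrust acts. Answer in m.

3.45 m

K_a = 0.2985.
Triangular part P₁ = ½K_aγH² = 249.1 at H/3 = 3.100 m; rectangular part P₂ = K_a q H = 72.18 at H/2 = 4.650 m.
ȳ = (P₁·3.100 + P₂·4.650)/(P₁+P₂) = 3.448 m.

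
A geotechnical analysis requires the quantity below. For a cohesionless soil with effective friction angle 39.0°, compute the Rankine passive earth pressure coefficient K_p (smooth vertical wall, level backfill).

4.40

K_p = (1 + sin φ)/(1 − sin φ) = tan²(45° + 39.0°/2) = 4.395.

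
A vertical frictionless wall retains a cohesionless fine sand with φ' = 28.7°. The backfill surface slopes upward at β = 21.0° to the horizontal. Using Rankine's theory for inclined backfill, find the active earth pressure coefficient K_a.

0.457

K_a = cos β · (cos β − √(cos²β − cos²φ)) / (cos β + √(cos²β − cos²φ)).
cos β = 0.9336, cos φ = 0.8771, √(cos²β − cos²φ) = 0.3197.
K_a = 0.9336 × (0.9336 − 0.3197)/(0.9336 + 0.3197) = 0.4573.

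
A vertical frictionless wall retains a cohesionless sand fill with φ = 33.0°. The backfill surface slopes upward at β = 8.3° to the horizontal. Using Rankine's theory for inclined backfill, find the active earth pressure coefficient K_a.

0.303

K_a = cos β · (cos β − √(cos²β − cos²φ)) / (cos β + √(cos²β − cos²φ)).
cos β = 0.9895, cos φ = 0.8387, √(cos²β − cos²φ) = 0.5252.
K_a = 0.9895 × (0.9895 − 0.5252)/(0.9895 + 0.5252) = 0.3034.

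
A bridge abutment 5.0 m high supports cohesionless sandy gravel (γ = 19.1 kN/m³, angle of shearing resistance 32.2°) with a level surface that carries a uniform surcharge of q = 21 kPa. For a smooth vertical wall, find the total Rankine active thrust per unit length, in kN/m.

K_a = tan²(45° − φ/2) = 0.3047.
Soil triangle: ½ K_a γ H² = 0.5×0.3047×19.1×5.0² = 72.76 kN/m.
Surcharge rectangle: K_a q H = 0.3047×21×5.0 = 32.00 kN/m.
Total = 72.76 + 32.00 = 104.8 kN/m.

105 kN/m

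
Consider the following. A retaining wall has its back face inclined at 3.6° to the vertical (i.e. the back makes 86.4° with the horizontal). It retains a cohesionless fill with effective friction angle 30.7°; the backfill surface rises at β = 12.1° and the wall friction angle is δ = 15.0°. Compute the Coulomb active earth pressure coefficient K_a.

K_a = sin²(α+φ) / [sin²α · sin(α−δ) · (1 + √{sin(φ+δ)sin(φ−β) / (sin(α−δ)sin(α+β))})²].
With α = 86.4°, φ = 30.7°, δ = 15.0°, β = 12.1°: K_a = 0.3764.

0.376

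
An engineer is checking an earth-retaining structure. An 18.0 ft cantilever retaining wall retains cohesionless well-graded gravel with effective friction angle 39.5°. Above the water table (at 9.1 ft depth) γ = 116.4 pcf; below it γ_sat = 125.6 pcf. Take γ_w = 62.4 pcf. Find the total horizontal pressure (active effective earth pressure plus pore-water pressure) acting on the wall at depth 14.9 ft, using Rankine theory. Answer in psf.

679 psf

K_a = (1 − sin φ)/(1 + sin φ) = 0.2224.
γ' = 125.6 − 62.4 = 63.20 pcf.
Effective vertical stress at 14.9 ft: σ'_v = 116.4×9.1 + 63.20×5.80 = 1426 psf.
σ'_h = K_a σ'_v = 0.2224 × 1426 = 317.1 psf; u = γ_w × 5.80 = 361.9 psf.
Total σ_h = 317.1 + 361.9 = 679.1 psf.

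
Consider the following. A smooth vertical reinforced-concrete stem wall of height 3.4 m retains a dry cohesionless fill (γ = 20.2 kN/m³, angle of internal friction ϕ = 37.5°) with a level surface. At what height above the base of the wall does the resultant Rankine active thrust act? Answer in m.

K_a = 0.2432.
The pressure distribution is triangular, so the resultant acts at H/3 above the base = 3.4/3 = 1.133 m.

1.13 m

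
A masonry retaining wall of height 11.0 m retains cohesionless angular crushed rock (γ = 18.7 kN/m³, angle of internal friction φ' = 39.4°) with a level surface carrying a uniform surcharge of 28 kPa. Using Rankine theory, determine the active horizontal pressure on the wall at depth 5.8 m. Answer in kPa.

30.5 kPa

K_a = (1 − sin φ)/(1 + sin φ) = 0.2234.
σ_v = γz + q = 18.7 × 5.8 + 28 = 136.5 kPa.
σ_h = K_a σ_v = 0.2234 × 136.5 = 30.49 kPa.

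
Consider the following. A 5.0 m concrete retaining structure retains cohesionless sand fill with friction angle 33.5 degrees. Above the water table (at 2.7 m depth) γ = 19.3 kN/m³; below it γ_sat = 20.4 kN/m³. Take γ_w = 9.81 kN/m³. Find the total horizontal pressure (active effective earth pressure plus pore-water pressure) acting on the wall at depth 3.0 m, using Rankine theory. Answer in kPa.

K_a = (1 − sin φ)/(1 + sin φ) = 0.2887.
γ' = 20.4 − 9.81 = 10.59 kN/m³.
Effective vertical stress at 3.0 m: σ'_v = 19.3×2.7 + 10.59×0.300 = 55.29 kPa.
σ'_h = K_a σ'_v = 0.2887 × 55.29 = 15.96 kPa; u = γ_w × 0.300 = 2.943 kPa.
Total σ_h = 15.96 + 2.943 = 18.91 kPa.

18.9 kPa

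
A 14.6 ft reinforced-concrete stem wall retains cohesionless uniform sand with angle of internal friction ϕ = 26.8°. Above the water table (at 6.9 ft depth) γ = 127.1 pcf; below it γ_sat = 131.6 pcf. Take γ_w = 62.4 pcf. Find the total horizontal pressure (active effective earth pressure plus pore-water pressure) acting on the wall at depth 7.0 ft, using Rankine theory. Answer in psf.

K_a = (1 − sin φ)/(1 + sin φ) = 0.3785.
γ' = 131.6 − 62.4 = 69.20 pcf.
Effective vertical stress at 7.0 ft: σ'_v = 127.1×6.9 + 69.20×0.1000 = 883.9 psf.
σ'_h = K_a σ'_v = 0.3785 × 883.9 = 334.5 psf; u = γ_w × 0.1000 = 6.240 psf.
Total σ_h = 334.5 + 6.240 = 340.8 psf.

341 psf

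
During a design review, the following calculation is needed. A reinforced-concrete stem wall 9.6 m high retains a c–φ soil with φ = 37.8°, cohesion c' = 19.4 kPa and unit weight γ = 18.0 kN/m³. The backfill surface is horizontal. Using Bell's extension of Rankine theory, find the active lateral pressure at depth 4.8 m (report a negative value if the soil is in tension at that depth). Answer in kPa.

K_a = (1 − sin φ)/(1 + sin φ) = 0.2400.
σ_a = K_a γ z − 2c√K_a = 0.2400×18.0×4.8 − 2×19.4×0.4899 = 1.728 kPa.

1.73 kPa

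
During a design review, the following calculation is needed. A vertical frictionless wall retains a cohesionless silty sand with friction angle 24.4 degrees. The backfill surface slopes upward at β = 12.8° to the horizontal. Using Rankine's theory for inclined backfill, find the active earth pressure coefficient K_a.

0.461

K_a = cos β · (cos β − √(cos²β − cos²φ)) / (cos β + √(cos²β − cos²φ)).
cos β = 0.9751, cos φ = 0.9107, √(cos²β − cos²φ) = 0.3487.
K_a = 0.9751 × (0.9751 − 0.3487)/(0.9751 + 0.3487) = 0.4615.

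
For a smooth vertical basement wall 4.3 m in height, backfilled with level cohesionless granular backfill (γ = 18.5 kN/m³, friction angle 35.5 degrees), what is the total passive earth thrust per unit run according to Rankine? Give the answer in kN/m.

K_p = tan²(45° + φ/2) = 3.770.
P_p = ½ K_p γ H² = 0.5 × 3.770 × 18.5 × 4.3² = 644.8 kN/m.

645 kN/m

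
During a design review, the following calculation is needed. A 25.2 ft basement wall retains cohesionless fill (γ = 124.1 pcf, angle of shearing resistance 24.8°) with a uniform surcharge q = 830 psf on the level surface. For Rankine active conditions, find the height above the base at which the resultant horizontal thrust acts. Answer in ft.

K_a = 0.4090.
Triangular part P₁ = ½K_aγH² = 16120 at H/3 = 8.400 ft; rectangular part P₂ = K_a q H = 8555 at H/2 = 12.60 ft.
ȳ = (P₁·8.400 + P₂·12.60)/(P₁+P₂) = 9.856 ft.

9.86 ft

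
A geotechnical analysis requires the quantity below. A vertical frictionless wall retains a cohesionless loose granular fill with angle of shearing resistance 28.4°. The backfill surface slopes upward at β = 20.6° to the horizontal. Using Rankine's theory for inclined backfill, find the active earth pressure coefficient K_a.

0.459

K_a = cos β · (cos β − √(cos²β − cos²φ)) / (cos β + √(cos²β − cos²φ)).
cos β = 0.9361, cos φ = 0.8796, √(cos²β − cos²φ) = 0.3200.
K_a = 0.9361 × (0.9361 − 0.3200)/(0.9361 + 0.3200) = 0.4591.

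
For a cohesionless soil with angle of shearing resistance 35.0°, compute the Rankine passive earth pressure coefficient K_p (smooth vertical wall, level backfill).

K_p = (1 + sin φ)/(1 − sin φ) = tan²(45° + 35.0°/2) = 3.690.

3.69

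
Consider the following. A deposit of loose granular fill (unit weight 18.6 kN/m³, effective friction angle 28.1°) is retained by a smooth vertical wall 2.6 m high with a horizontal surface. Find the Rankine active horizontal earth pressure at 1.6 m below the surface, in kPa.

10.7 kPa

K_a = (1 − sin φ)/(1 + sin φ) = 0.3596.
σ_h = K_a γ z = 0.3596 × 18.6 × 1.6 = 10.70 kPa.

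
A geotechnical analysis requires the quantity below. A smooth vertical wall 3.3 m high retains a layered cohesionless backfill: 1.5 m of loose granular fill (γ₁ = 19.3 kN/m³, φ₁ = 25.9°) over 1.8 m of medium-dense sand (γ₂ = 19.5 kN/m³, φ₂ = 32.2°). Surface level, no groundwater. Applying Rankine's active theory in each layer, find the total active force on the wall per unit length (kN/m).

K_a1 = tan²(45°−25.9°/2) = 0.3920; K_a2 = tan²(45°−32.2°/2) = 0.3047.
Layer 1: σ at base = K_a1 γ₁ h₁ = 11.35 kPa; P₁ = ½×11.35×1.5 = 8.511.
Layer 2: σ_v at top = γ₁h₁ = 28.95; σ_h top = K_a2×28.95 = 8.822; σ_h base = K_a2×(28.95+19.5×1.8) = 19.52.
P₂ = ½(8.822+19.52)×1.8 = 25.51. Total P_a = 8.511+25.51 = 34.02 kN/m.

34.0 kN/m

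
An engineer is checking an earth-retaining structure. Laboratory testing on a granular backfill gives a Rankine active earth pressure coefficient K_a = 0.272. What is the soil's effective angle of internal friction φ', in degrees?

34.9°

K_a = tan²(45° − φ/2) ⇒ 45° − φ/2 = arctan(√0.272) = 27.54°.
φ = 2(45° − 27.54°) = 34.91°.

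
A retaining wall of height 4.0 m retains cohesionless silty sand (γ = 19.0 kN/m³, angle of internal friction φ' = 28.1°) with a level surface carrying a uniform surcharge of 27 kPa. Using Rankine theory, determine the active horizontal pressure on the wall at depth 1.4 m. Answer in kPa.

K_a = (1 − sin φ)/(1 + sin φ) = 0.3596.
σ_v = γz + q = 19.0 × 1.4 + 27 = 53.60 kPa.
σ_h = K_a σ_v = 0.3596 × 53.60 = 19.28 kPa.

19.3 kPa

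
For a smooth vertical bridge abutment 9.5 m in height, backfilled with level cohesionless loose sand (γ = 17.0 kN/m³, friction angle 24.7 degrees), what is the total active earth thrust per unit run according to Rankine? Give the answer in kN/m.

315 kN/m

K_a = tan²(45° − φ/2) = 0.4106.
P_a = ½ K_a γ H² = 0.5 × 0.4106 × 17.0 × 9.5² = 315.0 kN/m.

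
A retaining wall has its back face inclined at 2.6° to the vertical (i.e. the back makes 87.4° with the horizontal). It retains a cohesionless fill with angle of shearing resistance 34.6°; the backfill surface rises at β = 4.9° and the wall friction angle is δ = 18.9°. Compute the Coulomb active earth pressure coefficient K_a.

K_a = sin²(α+φ) / [sin²α · sin(α−δ) · (1 + √{sin(φ+δ)sin(φ−β) / (sin(α−δ)sin(α+β))})²].
With α = 87.4°, φ = 34.6°, δ = 18.9°, β = 4.9°: K_a = 0.2829.

0.283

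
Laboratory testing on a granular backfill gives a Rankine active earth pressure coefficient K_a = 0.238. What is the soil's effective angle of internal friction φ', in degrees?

K_a = tan²(45° − φ/2) ⇒ 45° − φ/2 = arctan(√0.238) = 26.01°.
φ = 2(45° − 26.01°) = 37.99°.

38.0°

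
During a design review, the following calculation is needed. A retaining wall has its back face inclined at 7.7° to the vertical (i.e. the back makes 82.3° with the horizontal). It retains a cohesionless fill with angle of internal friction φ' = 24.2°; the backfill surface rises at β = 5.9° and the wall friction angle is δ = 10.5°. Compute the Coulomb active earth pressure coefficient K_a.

K_a = sin²(α+φ) / [sin²α · sin(α−δ) · (1 + √{sin(φ+δ)sin(φ−β) / (sin(α−δ)sin(α+β))})²].
With α = 82.3°, φ = 24.2°, δ = 10.5°, β = 5.9°: K_a = 0.4793.

0.479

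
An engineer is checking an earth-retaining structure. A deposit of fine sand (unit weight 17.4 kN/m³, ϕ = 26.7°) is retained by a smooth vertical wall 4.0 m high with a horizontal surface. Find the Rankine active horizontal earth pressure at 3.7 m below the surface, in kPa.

24.5 kPa

K_a = (1 − sin φ)/(1 + sin φ) = 0.3800.
σ_h = K_a γ z = 0.3800 × 17.4 × 3.7 = 24.46 kPa.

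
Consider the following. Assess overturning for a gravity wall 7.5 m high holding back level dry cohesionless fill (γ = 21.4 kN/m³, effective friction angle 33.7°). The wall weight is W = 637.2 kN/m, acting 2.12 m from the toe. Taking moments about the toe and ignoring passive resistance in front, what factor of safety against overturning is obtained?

K_a = tan²(45° − 33.7°/2) = 0.2863.
P_a = ½K_aγH² = 0.5×0.2863×21.4×7.5² = 172.3 kN/m, acting at H/3 = 2.500 m above the base.
Overturning moment M_o = P_a × H/3 = 172.3 × 2.500 = 430.8.
Resisting moment M_r = W × 2.12 = 637.2 × 2.12 = 1351.
FS_overturning = M_r/M_o = 1351/430.8 = 3.136.

3.14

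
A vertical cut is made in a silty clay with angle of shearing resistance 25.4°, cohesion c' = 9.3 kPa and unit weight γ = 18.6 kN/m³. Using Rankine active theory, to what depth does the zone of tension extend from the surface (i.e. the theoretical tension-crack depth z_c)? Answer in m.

K_a = tan²(45° − 25.4°/2) = 0.3996; √K_a = 0.6322.
The active pressure is zero where K_a γ z = 2c√K_a, so z_c = 2c/(γ√K_a) = 2×9.3/(18.6×0.6322) = 1.582 m.

1.58 m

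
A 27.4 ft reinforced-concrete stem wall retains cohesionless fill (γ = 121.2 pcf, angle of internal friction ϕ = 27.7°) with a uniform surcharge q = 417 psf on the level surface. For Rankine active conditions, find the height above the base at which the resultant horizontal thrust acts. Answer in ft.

10.0 ft

K_a = 0.3653.
Triangular part P₁ = ½K_aγH² = 16620 at H/3 = 9.133 ft; rectangular part P₂ = K_a q H = 4174 at H/2 = 13.70 ft.
ȳ = (P₁·9.133 + P₂·13.70)/(P₁+P₂) = 10.05 ft.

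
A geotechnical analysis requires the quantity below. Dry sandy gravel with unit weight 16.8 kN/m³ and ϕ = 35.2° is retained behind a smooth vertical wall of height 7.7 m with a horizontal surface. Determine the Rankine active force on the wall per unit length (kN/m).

K_a = tan²(45° − φ/2) = 0.2687.
P_a = ½ K_a γ H² = 0.5 × 0.2687 × 16.8 × 7.7² = 133.8 kN/m.

134 kN/m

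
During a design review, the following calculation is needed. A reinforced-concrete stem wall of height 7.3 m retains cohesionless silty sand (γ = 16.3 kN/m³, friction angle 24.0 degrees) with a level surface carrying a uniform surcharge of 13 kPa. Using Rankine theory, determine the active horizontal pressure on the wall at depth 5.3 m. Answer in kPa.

41.9 kPa

K_a = (1 − sin φ)/(1 + sin φ) = 0.4217.
σ_v = γz + q = 16.3 × 5.3 + 13 = 99.39 kPa.
σ_h = K_a σ_v = 0.4217 × 99.39 = 41.92 kPa.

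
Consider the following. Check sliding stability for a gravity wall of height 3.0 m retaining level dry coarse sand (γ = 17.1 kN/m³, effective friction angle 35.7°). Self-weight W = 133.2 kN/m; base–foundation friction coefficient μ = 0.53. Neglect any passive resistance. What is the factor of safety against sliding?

3.49

K_a = tan²(45° − 35.7°/2) = 0.2630.
P_a = ½K_aγH² = 0.5×0.2630×17.1×3.0² = 20.24 kN/m, acting at H/3 = 1.000 m above the base.
FS_sliding = μW / P_a = 0.53×133.2 / 20.24 = 3.488.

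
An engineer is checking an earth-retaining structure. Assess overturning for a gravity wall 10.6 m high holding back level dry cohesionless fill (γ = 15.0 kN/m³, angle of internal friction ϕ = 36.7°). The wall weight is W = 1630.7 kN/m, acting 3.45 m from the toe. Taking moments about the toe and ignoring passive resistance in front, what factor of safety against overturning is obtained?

K_a = tan²(45° − 36.7°/2) = 0.2519.
P_a = ½K_aγH² = 0.5×0.2519×15.0×10.6² = 212.2 kN/m, acting at H/3 = 3.533 m above the base.
Overturning moment M_o = P_a × H/3 = 212.2 × 3.533 = 749.9.
Resisting moment M_r = W × 3.45 = 1630.7 × 3.45 = 5626.
FS_overturning = M_r/M_o = 5626/749.9 = 7.502.

7.50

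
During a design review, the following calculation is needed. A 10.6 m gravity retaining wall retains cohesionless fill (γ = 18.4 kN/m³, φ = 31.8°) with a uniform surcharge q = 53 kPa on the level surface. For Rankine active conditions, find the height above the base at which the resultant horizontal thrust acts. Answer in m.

4.16 m

K_a = 0.3098.
Triangular part P₁ = ½K_aγH² = 320.2 at H/3 = 3.533 m; rectangular part P₂ = K_a q H = 174.0 at H/2 = 5.300 m.
ȳ = (P₁·3.533 + P₂·5.300)/(P₁+P₂) = 4.155 m.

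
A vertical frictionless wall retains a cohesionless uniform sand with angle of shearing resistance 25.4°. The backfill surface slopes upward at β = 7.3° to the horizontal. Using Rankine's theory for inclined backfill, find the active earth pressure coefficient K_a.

K_a = cos β · (cos β − √(cos²β − cos²φ)) / (cos β + √(cos²β − cos²φ)).
cos β = 0.9919, cos φ = 0.9033, √(cos²β − cos²φ) = 0.4097.
K_a = 0.9919 × (0.9919 − 0.4097)/(0.9919 + 0.4097) = 0.4120.

0.412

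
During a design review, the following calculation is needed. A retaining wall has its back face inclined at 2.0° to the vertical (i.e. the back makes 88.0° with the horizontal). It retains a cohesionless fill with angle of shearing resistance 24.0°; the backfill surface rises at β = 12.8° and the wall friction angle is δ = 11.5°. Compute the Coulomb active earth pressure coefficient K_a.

0.490

K_a = sin²(α+φ) / [sin²α · sin(α−δ) · (1 + √{sin(φ+δ)sin(φ−β) / (sin(α−δ)sin(α+β))})²].
With α = 88.0°, φ = 24.0°, δ = 11.5°, β = 12.8°: K_a = 0.4903.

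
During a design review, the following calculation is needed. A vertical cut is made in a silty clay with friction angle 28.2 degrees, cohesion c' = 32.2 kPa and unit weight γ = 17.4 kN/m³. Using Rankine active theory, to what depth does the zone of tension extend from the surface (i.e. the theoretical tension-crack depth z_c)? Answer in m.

6.18 m

K_a = tan²(45° − 28.2°/2) = 0.3582; √K_a = 0.5985.
The active pressure is zero where K_a γ z = 2c√K_a, so z_c = 2c/(γ√K_a) = 2×32.2/(17.4×0.5985) = 6.184 m.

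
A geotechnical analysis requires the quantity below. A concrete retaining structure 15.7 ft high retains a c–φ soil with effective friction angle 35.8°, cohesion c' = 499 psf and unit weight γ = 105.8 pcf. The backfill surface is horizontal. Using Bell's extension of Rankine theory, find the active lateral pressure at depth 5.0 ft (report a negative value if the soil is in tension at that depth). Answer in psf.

K_a = (1 − sin φ)/(1 + sin φ) = 0.2619.
σ_a = K_a γ z − 2c√K_a = 0.2619×105.8×5.0 − 2×499×0.5117 = -372.2 psf.

-372 psf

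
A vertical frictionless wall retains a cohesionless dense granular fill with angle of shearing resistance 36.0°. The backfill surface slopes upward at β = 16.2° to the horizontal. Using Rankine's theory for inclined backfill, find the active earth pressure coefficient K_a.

0.288

K_a = cos β · (cos β − √(cos²β − cos²φ)) / (cos β + √(cos²β − cos²φ)).
cos β = 0.9603, cos φ = 0.8090, √(cos²β − cos²φ) = 0.5174.
K_a = 0.9603 × (0.9603 − 0.5174)/(0.9603 + 0.5174) = 0.2879.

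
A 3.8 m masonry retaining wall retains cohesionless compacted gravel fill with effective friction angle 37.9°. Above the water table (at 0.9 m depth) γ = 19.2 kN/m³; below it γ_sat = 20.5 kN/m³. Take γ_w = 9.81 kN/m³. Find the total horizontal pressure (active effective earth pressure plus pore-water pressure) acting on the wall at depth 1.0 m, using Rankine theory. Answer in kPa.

K_a = (1 − sin φ)/(1 + sin φ) = 0.2389.
γ' = 20.5 − 9.81 = 10.69 kN/m³.
Effective vertical stress at 1.0 m: σ'_v = 19.2×0.9 + 10.69×0.100 = 18.35 kPa.
σ'_h = K_a σ'_v = 0.2389 × 18.35 = 4.384 kPa; u = γ_w × 0.100 = 0.9810 kPa.
Total σ_h = 4.384 + 0.9810 = 5.365 kPa.

5.37 kPa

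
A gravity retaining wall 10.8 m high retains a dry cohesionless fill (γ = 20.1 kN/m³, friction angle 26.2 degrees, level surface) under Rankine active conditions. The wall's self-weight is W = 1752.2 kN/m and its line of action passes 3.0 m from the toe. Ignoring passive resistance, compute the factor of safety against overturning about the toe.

3.22

K_a = tan²(45° − 26.2°/2) = 0.3874.
P_a = ½K_aγH² = 0.5×0.3874×20.1×10.8² = 454.2 kN/m, acting at H/3 = 3.600 m above the base.
Overturning moment M_o = P_a × H/3 = 454.2 × 3.600 = 1635.
Resisting moment M_r = W × 3.0 = 1752.2 × 3.0 = 5257.
FS_overturning = M_r/M_o = 5257/1635 = 3.215.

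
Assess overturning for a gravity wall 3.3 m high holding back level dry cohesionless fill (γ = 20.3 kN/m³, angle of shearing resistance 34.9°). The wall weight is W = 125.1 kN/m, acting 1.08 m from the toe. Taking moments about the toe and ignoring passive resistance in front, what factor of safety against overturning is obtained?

K_a = tan²(45° − 34.9°/2) = 0.2721.
P_a = ½K_aγH² = 0.5×0.2721×20.3×3.3² = 30.08 kN/m, acting at H/3 = 1.100 m above the base.
Overturning moment M_o = P_a × H/3 = 30.08 × 1.100 = 33.09.
Resisting moment M_r = W × 1.08 = 125.1 × 1.08 = 135.1.
FS_overturning = M_r/M_o = 135.1/33.09 = 4.083.

4.08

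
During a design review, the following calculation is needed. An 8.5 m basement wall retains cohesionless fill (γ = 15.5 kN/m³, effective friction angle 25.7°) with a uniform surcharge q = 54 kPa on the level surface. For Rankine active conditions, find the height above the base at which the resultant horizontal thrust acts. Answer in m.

K_a = 0.3950.
Triangular part P₁ = ½K_aγH² = 221.2 at H/3 = 2.833 m; rectangular part P₂ = K_a q H = 181.3 at H/2 = 4.250 m.
ȳ = (P₁·2.833 + P₂·4.250)/(P₁+P₂) = 3.471 m.

3.47 m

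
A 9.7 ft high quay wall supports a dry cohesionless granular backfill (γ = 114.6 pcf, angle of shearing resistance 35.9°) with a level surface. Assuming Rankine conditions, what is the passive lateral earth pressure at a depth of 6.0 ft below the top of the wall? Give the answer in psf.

2640 psf

K_p = (1 + sin φ)/(1 − sin φ) = 3.835.
σ_h = K_p γ z = 3.835 × 114.6 × 6.0 = 2637 psf.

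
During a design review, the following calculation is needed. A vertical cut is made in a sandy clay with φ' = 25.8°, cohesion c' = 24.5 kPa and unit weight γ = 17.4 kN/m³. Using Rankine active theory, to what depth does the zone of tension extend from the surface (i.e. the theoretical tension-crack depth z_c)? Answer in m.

4.49 m

K_a = tan²(45° − 25.8°/2) = 0.3935; √K_a = 0.6273.
The active pressure is zero where K_a γ z = 2c√K_a, so z_c = 2c/(γ√K_a) = 2×24.5/(17.4×0.6273) = 4.489 m.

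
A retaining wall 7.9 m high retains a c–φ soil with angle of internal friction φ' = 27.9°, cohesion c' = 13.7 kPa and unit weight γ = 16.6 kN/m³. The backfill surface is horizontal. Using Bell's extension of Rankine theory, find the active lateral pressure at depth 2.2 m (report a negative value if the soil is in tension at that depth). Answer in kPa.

K_a = (1 − sin φ)/(1 + sin φ) = 0.3625.
σ_a = K_a γ z − 2c√K_a = 0.3625×16.6×2.2 − 2×13.7×0.6020 = -3.259 kPa.

-3.26 kPa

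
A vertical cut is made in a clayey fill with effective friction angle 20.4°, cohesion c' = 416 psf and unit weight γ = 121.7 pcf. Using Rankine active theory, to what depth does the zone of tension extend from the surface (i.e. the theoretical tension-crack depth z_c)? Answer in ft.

K_a = tan²(45° − 20.4°/2) = 0.4831; √K_a = 0.6950.
The active pressure is zero where K_a γ z = 2c√K_a, so z_c = 2c/(γ√K_a) = 2×416/(121.7×0.6950) = 9.836 ft.

9.84 ft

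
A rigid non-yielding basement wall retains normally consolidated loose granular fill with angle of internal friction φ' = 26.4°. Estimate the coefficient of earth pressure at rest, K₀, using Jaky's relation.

0.555

K₀ = 1 − sin φ' = 1 − sin 26.4° = 0.5554.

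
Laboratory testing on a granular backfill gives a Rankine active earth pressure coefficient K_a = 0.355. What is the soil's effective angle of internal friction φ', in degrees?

28.4°

K_a = tan²(45° − φ/2) ⇒ 45° − φ/2 = arctan(√0.355) = 30.79°.
φ = 2(45° − 30.79°) = 28.43°.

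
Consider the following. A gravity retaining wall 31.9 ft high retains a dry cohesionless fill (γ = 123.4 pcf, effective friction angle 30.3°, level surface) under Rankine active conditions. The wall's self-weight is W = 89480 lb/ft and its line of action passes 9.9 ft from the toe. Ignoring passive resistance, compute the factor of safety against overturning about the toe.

K_a = tan²(45° − 30.3°/2) = 0.3293.
P_a = ½K_aγH² = 0.5×0.3293×123.4×31.9² = 20680 lb/ft, acting at H/3 = 10.63 ft above the base.
Overturning moment M_o = P_a × H/3 = 20680 × 10.63 = 219900.
Resisting moment M_r = W × 9.9 = 89480 × 9.9 = 885900.
FS_overturning = M_r/M_o = 885900/219900 = 4.029.

4.03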